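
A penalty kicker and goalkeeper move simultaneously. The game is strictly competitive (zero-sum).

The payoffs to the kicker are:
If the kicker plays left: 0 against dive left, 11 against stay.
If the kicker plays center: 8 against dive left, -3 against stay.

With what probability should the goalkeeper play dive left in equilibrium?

7/11

Row minima are 0 and -3, so the kicker's maximin is 0; column maxima are 8 and 11, so the goalkeeper's minimax is 8. These differ, so the equilibrium is in mixed strategies.
Let the goalkeeper play dive left with probability q. The kicker is indifferent when 11(1−q) = 8q − 3(1−q), giving q = 7/11.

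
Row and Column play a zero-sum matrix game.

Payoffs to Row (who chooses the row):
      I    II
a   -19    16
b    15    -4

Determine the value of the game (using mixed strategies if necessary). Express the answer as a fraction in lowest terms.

82/27

Row minima are -19 and -4, so Row's maximin is -4; column maxima are 15 and 16, so Column's minimax is 15. These differ, so the equilibrium is in mixed strategies.
Let Row play a with probability p. Column is indifferent when −19p + 15(1−p) = 16p − 4(1−p), giving p = 19/54.
Let Column play I with probability q. Row is indifferent when −19q + 16(1−q) = 15q − 4(1−q), giving q = 10/27.
The value is -19·(10/27) + (16)·(17/27) = 82/27.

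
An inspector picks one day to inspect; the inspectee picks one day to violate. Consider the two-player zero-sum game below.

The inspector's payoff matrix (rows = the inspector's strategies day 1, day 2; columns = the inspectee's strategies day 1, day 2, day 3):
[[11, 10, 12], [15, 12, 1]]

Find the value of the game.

Column day 1 is strictly dominated by day 2 for the inspectee (it gives the inspector more in every row).
The remaining 2×2 game on (day 1, day 2) × (day 2, day 3) has no saddle point. Let the inspector play day 1 with probability p; indifference gives 10p + 12(1−p) = 12p + (1−p), so p = 11/13.
Similarly the inspectee's optimal q on day 2 is 11/13, and the value is 10·(11/13) + (12)·(2/13) = 134/13.

134/13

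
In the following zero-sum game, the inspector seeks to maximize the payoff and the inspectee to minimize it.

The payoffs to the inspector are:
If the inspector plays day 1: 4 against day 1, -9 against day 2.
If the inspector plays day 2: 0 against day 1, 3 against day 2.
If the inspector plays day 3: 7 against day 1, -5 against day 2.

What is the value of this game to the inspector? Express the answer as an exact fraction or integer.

7/5

Row day 1 is strictly dominated by row day 3, so the inspector never plays it.
The remaining 2×2 game on (day 2, day 3) × (day 1, day 2) has no saddle point. Let the inspector play day 2 with probability p; indifference gives 7(1−p) = 3p − 5(1−p), so p = 4/5.
Similarly the inspectee's optimal q on day 1 is 8/15, and the value is 0·(8/15) + (3)·(7/15) = 7/5.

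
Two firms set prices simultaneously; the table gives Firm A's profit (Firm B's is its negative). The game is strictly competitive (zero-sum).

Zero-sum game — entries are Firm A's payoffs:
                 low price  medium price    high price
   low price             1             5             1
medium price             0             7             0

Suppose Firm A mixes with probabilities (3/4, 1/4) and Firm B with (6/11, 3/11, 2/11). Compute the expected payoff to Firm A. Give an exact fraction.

45/22

Against (6/11, 3/11, 2/11), each row's expected payoff is low price: 23/11; medium price: 21/11.
Taking the (3/4, 1/4)-weighted average: (3/4)·(23/11) + (1/4)·(21/11) = 45/22.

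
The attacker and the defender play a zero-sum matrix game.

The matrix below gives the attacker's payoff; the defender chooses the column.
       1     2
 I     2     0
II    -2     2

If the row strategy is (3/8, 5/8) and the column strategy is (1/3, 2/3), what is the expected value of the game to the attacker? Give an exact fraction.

2/3

Against (1/3, 2/3), each row's expected payoff is I: 2/3; II: 2/3.
Taking the (3/8, 5/8)-weighted average: (3/8)·(2/3) + (5/8)·(2/3) = 2/3.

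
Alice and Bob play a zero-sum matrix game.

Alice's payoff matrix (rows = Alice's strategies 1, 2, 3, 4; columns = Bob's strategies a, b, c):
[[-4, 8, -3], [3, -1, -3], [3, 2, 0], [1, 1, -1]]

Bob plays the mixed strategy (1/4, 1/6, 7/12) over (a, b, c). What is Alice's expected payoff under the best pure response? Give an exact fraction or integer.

1: (-4)·(1/4) + (8)·(1/6) + (-3)·(7/12) = -17/12.
2: (3)·(1/4) + (-1)·(1/6) + (-3)·(7/12) = -7/6.
3: (3)·(1/4) + (2)·(1/6) + (0)·(7/12) = 13/12.
4: (1)·(1/4) + (1)·(1/6) + (-1)·(7/12) = -1/6.
The best pure response is 3 with expected payoff 13/12.

13/12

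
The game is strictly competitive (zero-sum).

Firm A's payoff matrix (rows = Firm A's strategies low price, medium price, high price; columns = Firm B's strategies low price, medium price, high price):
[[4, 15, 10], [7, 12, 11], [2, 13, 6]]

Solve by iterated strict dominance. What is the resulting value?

Column high price is strictly dominated by low price for Firm B (4<10, 7<11, 2<6); eliminate high price.
Column medium price is strictly dominated by low price for Firm B (4<15, 7<12, 2<13); eliminate medium price.
Row high price is strictly dominated by row low price (4>2); eliminate high price.
Row low price is strictly dominated by row medium price (7>4); eliminate low price.
Only (medium price, low price) remains, with payoff 7.

7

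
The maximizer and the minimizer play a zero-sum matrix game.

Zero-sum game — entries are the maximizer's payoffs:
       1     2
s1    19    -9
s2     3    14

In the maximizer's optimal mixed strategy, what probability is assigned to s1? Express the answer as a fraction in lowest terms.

Row minima are -9 and 3, so the maximizer's maximin is 3; column maxima are 19 and 14, so the minimizer's minimax is 14. These differ, so the equilibrium is in mixed strategies.
Let the maximizer play s1 with probability p. The minimizer is indifferent when 19p + 3(1−p) = −9p + 14(1−p), giving p = 11/39.

11/39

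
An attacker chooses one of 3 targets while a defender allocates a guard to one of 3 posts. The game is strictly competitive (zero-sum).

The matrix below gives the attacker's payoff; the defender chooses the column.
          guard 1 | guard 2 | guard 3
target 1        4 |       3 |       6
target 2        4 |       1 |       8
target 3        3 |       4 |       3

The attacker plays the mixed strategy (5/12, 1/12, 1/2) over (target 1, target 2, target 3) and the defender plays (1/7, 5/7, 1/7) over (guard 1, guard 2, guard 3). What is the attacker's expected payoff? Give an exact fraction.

Against (1/7, 5/7, 1/7), each row's expected payoff is target 1: 25/7; target 2: 17/7; target 3: 26/7.
Taking the (5/12, 1/12, 1/2)-weighted average: (5/12)·(25/7) + (1/12)·(17/7) + (1/2)·(26/7) = 149/42.

149/42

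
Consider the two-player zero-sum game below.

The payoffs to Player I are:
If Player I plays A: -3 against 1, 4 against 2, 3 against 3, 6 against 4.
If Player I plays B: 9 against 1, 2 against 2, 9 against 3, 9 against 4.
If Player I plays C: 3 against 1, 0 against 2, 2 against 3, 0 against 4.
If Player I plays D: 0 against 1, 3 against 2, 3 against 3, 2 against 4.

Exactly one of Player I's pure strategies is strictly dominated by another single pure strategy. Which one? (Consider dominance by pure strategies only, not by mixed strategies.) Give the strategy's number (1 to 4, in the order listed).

3

Compare C with B: 9 > 3, 2 > 0, 9 > 2, 9 > 0.
So B strictly dominates C for Player I; C is strictly dominated.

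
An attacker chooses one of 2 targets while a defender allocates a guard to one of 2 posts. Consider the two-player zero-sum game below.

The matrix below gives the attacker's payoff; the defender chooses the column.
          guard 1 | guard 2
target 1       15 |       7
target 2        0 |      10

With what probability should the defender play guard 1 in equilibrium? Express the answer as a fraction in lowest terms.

1/6

Row minima are 7 and 0, so the attacker's maximin is 7; column maxima are 15 and 10, so the defender's minimax is 10. These differ, so the equilibrium is in mixed strategies.
Let the defender play guard 1 with probability q. The attacker is indifferent when 15q + 7(1−q) = 10(1−q), giving q = 1/6.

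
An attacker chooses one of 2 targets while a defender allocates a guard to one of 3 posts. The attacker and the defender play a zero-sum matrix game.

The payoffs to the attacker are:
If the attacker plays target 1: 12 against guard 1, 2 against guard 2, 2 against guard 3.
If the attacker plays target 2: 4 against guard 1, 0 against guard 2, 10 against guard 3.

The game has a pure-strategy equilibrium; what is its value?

2

Row minima: 2, 0 → the attacker's maximin is 2.
Column maxima: 12, 2, 10 → the defender's minimax is 2.
They coincide at (target 1, guard 2), so the value is 2.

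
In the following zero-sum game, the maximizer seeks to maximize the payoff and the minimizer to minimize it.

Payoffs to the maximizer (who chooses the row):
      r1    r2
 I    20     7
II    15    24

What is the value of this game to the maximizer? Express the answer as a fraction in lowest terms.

375/22

Row minima are 7 and 15, so the maximizer's maximin is 15; column maxima are 20 and 24, so the minimizer's minimax is 20. These differ, so the equilibrium is in mixed strategies.
Let the maximizer play I with probability p. The minimizer is indifferent when 20p + 15(1−p) = 7p + 24(1−p), giving p = 9/22.
Let the minimizer play r1 with probability q. The maximizer is indifferent when 20q + 7(1−q) = 15q + 24(1−q), giving q = 17/22.
The value is 20·(17/22) + (7)·(5/22) = 375/22.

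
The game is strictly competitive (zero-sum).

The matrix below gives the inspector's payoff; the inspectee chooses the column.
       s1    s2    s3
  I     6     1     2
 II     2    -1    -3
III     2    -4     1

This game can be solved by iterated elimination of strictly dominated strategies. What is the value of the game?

Row II is strictly dominated by row I (6>2, 1>-1, 2>-3); eliminate II.
Row III is strictly dominated by row I (6>2, 1>-4, 2>1); eliminate III.
Column s3 is strictly dominated by s2 for the inspectee (1<2); eliminate s3.
Column s1 is strictly dominated by s2 for the inspectee (1<6); eliminate s1.
Only (I, s2) remains, with payoff 1.

1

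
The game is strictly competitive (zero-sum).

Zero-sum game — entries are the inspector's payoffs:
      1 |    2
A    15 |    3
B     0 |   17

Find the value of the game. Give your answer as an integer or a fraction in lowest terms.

255/29

Row minima are 3 and 0, so the inspector's maximin is 3; column maxima are 15 and 17, so the inspectee's minimax is 15. These differ, so the equilibrium is in mixed strategies.
Let the inspector play A with probability p. The inspectee is indifferent when 15p = 3p + 17(1−p), giving p = 17/29.
Let the inspectee play 1 with probability q. The inspector is indifferent when 15q + 3(1−q) = 17(1−q), giving q = 14/29.
The value is 15·(14/29) + (3)·(15/29) = 255/29.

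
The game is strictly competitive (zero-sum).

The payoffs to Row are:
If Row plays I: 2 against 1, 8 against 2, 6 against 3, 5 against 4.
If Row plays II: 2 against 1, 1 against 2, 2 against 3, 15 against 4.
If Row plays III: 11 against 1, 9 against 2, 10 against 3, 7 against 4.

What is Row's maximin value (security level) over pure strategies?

The worst-case payoff for each row is I: 2, II: 1, III: 7.
The best of these is 7.

7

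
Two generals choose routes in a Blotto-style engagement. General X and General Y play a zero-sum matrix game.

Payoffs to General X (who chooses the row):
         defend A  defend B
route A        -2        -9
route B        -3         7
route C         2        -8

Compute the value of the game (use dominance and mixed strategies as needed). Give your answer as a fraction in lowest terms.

-1/2

Row route A is strictly dominated by row route C, so General X never plays it.
The remaining 2×2 game on (route B, route C) × (defend A, defend B) has no saddle point. Let General X play route B with probability p; indifference gives −3p + 2(1−p) = 7p − 8(1−p), so p = 1/2.
Similarly General Y's optimal q on defend A is 3/4, and the value is -3·(3/4) + (7)·(1/4) = -1/2.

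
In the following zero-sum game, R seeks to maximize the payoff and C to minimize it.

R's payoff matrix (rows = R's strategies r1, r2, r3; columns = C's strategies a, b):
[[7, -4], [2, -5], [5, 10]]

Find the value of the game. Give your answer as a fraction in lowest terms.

45/8

Row r2 is strictly dominated by row r1, so R never plays it.
The remaining 2×2 game on (r1, r3) × (a, b) has no saddle point. Let R play r1 with probability p; indifference gives 7p + 5(1−p) = −4p + 10(1−p), so p = 5/16.
Similarly C's optimal q on a is 7/8, and the value is 7·(7/8) + (-4)·(1/8) = 45/8.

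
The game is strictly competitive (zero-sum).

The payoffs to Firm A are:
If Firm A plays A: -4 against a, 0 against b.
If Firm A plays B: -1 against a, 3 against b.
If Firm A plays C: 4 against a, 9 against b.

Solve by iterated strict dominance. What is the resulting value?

4

Column b is strictly dominated by a for Firm B (-4<0, -1<3, 4<9); eliminate b.
Row B is strictly dominated by row C (4>-1); eliminate B.
Row A is strictly dominated by row C (4>-4); eliminate A.
Only (C, a) remains, with payoff 4.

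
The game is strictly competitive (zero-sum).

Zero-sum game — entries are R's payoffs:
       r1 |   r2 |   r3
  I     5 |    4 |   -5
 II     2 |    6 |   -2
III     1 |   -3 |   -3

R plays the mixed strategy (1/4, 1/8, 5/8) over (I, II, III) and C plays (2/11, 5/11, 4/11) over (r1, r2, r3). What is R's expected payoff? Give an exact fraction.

-79/88

Against (2/11, 5/11, 4/11), each row's expected payoff is I: 10/11; II: 26/11; III: -25/11.
Taking the (1/4, 1/8, 5/8)-weighted average: (1/4)·(10/11) + (1/8)·(26/11) + (5/8)·(-25/11) = -79/88.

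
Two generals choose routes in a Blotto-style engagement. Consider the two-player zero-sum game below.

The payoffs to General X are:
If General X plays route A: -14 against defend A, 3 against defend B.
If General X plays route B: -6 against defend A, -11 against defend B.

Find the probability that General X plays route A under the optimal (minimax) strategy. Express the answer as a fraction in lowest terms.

Row minima are -14 and -11, so General X's maximin is -11; column maxima are -6 and 3, so General Y's minimax is -6. These differ, so the equilibrium is in mixed strategies.
Let General X play route A with probability p. General Y is indifferent when −14p − 6(1−p) = 3p − 11(1−p), giving p = 5/22.

5/22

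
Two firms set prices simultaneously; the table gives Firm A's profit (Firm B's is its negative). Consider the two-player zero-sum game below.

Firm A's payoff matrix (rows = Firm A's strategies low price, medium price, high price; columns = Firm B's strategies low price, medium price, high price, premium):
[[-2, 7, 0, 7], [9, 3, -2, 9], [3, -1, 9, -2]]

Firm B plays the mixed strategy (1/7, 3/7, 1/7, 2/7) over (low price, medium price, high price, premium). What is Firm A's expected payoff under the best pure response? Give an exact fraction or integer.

34/7

low price: (-2)·(1/7) + (7)·(3/7) + (0)·(1/7) + (7)·(2/7) = 33/7.
medium price: (9)·(1/7) + (3)·(3/7) + (-2)·(1/7) + (9)·(2/7) = 34/7.
high price: (3)·(1/7) + (-1)·(3/7) + (9)·(1/7) + (-2)·(2/7) = 5/7.
The best pure response is medium price with expected payoff 34/7.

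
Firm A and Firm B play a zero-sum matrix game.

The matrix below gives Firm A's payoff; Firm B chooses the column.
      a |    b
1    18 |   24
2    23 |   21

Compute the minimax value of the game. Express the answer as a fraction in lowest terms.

87/4

Row minima are 18 and 21, so Firm A's maximin is 21; column maxima are 23 and 24, so Firm B's minimax is 23. These differ, so the equilibrium is in mixed strategies.
Let Firm A play 1 with probability p. Firm B is indifferent when 18p + 23(1−p) = 24p + 21(1−p), giving p = 1/4.
Let Firm B play a with probability q. Firm A is indifferent when 18q + 24(1−q) = 23q + 21(1−q), giving q = 3/8.
The value is 18·(3/8) + (24)·(5/8) = 87/4.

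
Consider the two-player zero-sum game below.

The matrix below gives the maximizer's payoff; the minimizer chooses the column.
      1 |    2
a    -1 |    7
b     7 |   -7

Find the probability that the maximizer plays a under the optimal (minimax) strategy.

7/11

Row minima are -1 and -7, so the maximizer's maximin is -1; column maxima are 7 and 7, so the minimizer's minimax is 7. These differ, so the equilibrium is in mixed strategies.
Let the maximizer play a with probability p. The minimizer is indifferent when −p + 7(1−p) = 7p − 7(1−p), giving p = 7/11.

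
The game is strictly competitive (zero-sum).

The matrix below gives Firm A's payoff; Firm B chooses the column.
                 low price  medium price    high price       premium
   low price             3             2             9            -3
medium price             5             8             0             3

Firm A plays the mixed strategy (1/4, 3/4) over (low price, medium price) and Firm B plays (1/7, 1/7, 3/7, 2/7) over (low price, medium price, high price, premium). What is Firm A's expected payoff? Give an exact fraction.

Against (1/7, 1/7, 3/7, 2/7), each row's expected payoff is low price: 26/7; medium price: 19/7.
Taking the (1/4, 3/4)-weighted average: (1/4)·(26/7) + (3/4)·(19/7) = 83/28.

83/28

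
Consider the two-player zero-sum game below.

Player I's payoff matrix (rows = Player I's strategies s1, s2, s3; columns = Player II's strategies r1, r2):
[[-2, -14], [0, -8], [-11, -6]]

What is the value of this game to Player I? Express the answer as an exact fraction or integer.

-88/13

Row s1 is strictly dominated by row s2, so Player I never plays it.
The remaining 2×2 game on (s2, s3) × (r1, r2) has no saddle point. Let Player I play s2 with probability p; indifference gives −11(1−p) = −8p − 6(1−p), so p = 5/13.
Similarly Player II's optimal q on r1 is 2/13, and the value is 0·(2/13) + (-8)·(11/13) = -88/13.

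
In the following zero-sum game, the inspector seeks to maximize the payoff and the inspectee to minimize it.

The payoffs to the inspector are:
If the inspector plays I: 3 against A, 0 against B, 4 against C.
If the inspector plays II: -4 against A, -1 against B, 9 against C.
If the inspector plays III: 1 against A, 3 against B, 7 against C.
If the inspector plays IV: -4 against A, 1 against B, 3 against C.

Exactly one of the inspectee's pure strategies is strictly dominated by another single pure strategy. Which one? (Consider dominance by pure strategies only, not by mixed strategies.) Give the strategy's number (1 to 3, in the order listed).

The inspectee prefers columns that give the inspector less. Compare C with A: 3 < 4, -4 < 9, 1 < 7, -4 < 3.
So A strictly dominates C for the inspectee; C is strictly dominated.

3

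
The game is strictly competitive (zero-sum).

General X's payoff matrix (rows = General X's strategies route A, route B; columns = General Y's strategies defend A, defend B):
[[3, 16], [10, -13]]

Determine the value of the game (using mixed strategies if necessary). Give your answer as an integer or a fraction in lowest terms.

199/36

Row minima are 3 and -13, so General X's maximin is 3; column maxima are 10 and 16, so General Y's minimax is 10. These differ, so the equilibrium is in mixed strategies.
Let General X play route A with probability p. General Y is indifferent when 3p + 10(1−p) = 16p − 13(1−p), giving p = 23/36.
Let General Y play defend A with probability q. General X is indifferent when 3q + 16(1−q) = 10q − 13(1−q), giving q = 29/36.
The value is 3·(29/36) + (16)·(7/36) = 199/36.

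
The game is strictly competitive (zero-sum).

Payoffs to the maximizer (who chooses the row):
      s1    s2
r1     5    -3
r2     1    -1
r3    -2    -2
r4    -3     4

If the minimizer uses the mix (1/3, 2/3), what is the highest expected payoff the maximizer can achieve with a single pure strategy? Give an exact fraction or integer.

5/3

r1: (5)·(1/3) + (-3)·(2/3) = -1/3.
r2: (1)·(1/3) + (-1)·(2/3) = -1/3.
r3: (-2)·(1/3) + (-2)·(2/3) = -2.
r4: (-3)·(1/3) + (4)·(2/3) = 5/3.
The best pure response is r4 with expected payoff 5/3.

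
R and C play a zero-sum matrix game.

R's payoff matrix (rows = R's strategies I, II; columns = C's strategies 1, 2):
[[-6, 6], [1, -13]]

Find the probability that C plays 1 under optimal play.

Row minima are -6 and -13, so R's maximin is -6; column maxima are 1 and 6, so C's minimax is 1. These differ, so the equilibrium is in mixed strategies.
Let C play 1 with probability q. R is indifferent when −6q + 6(1−q) = q − 13(1−q), giving q = 19/26.

19/26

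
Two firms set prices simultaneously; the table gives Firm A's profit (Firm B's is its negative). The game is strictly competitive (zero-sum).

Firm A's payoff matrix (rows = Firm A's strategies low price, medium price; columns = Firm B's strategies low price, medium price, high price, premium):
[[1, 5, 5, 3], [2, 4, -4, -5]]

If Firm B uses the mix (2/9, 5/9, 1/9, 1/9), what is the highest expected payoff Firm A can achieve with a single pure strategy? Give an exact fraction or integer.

35/9

low price: (1)·(2/9) + (5)·(5/9) + (5)·(1/9) + (3)·(1/9) = 35/9.
medium price: (2)·(2/9) + (4)·(5/9) + (-4)·(1/9) + (-5)·(1/9) = 5/3.
The best pure response is low price with expected payoff 35/9.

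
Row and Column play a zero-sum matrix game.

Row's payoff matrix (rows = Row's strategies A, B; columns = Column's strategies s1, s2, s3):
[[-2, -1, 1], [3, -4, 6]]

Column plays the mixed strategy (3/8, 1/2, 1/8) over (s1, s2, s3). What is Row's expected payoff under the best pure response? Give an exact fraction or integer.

A: (-2)·(3/8) + (-1)·(1/2) + (1)·(1/8) = -9/8.
B: (3)·(3/8) + (-4)·(1/2) + (6)·(1/8) = -1/8.
The best pure response is B with expected payoff -1/8.

-1/8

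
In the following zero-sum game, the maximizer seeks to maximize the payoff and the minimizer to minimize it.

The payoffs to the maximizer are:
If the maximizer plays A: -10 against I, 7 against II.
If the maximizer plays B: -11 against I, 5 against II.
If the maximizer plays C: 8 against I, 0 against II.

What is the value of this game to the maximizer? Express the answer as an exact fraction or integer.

Row B is strictly dominated by row A, so the maximizer never plays it.
The remaining 2×2 game on (A, C) × (I, II) has no saddle point. Let the maximizer play A with probability p; indifference gives −10p + 8(1−p) = 7p, so p = 8/25.
Similarly the minimizer's optimal q on I is 7/25, and the value is -10·(7/25) + (7)·(18/25) = 56/25.

56/25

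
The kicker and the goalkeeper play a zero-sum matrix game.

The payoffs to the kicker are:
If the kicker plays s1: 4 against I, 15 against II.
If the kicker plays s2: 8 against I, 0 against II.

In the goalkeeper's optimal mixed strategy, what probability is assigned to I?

Row minima are 4 and 0, so the kicker's maximin is 4; column maxima are 8 and 15, so the goalkeeper's minimax is 8. These differ, so the equilibrium is in mixed strategies.
Let the goalkeeper play I with probability q. The kicker is indifferent when 4q + 15(1−q) = 8q, giving q = 15/19.

15/19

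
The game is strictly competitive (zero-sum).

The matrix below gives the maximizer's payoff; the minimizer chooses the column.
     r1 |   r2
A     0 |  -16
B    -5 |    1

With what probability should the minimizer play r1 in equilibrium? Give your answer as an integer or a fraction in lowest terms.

Row minima are -16 and -5, so the maximizer's maximin is -5; column maxima are 0 and 1, so the minimizer's minimax is 0. These differ, so the equilibrium is in mixed strategies.
Let the minimizer play r1 with probability q. The maximizer is indifferent when −16(1−q) = −5q + (1−q), giving q = 17/22.

17/22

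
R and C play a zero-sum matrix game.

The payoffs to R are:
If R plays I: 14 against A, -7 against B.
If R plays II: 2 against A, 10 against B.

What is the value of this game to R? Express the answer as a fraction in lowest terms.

154/29

Row minima are -7 and 2, so R's maximin is 2; column maxima are 14 and 10, so C's minimax is 10. These differ, so the equilibrium is in mixed strategies.
Let R play I with probability p. C is indifferent when 14p + 2(1−p) = −7p + 10(1−p), giving p = 8/29.
Let C play A with probability q. R is indifferent when 14q − 7(1−q) = 2q + 10(1−q), giving q = 17/29.
The value is 14·(17/29) + (-7)·(12/29) = 154/29.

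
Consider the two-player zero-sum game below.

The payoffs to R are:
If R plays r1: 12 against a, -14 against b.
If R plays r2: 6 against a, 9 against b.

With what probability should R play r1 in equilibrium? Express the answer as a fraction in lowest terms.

Row minima are -14 and 6, so R's maximin is 6; column maxima are 12 and 9, so C's minimax is 9. These differ, so the equilibrium is in mixed strategies.
Let R play r1 with probability p. C is indifferent when 12p + 6(1−p) = −14p + 9(1−p), giving p = 3/29.

3/29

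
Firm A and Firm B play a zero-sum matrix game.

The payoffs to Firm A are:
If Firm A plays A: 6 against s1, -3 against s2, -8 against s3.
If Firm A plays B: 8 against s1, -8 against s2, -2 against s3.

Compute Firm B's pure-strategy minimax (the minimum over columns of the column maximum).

The worst case (largest entry) in each column is s1: 8, s2: -3, s3: -2.
The best (smallest) of these is -3.

-3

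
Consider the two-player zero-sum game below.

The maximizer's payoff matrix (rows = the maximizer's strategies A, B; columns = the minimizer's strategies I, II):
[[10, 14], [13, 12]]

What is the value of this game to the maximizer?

62/5

Row minima are 10 and 12, so the maximizer's maximin is 12; column maxima are 13 and 14, so the minimizer's minimax is 13. These differ, so the equilibrium is in mixed strategies.
Let the maximizer play A with probability p. The minimizer is indifferent when 10p + 13(1−p) = 14p + 12(1−p), giving p = 1/5.
Let the minimizer play I with probability q. The maximizer is indifferent when 10q + 14(1−q) = 13q + 12(1−q), giving q = 2/5.
The value is 10·(2/5) + (14)·(3/5) = 62/5.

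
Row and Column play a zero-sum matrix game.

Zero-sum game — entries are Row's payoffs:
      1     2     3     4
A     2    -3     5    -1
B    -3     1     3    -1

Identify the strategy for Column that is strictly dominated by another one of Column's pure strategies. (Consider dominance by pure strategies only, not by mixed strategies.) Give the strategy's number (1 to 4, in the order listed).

3

Column prefers columns that give Row less. Compare 3 with 1: 2 < 5, -3 < 3.
So 1 strictly dominates 3 for Column; 3 is strictly dominated.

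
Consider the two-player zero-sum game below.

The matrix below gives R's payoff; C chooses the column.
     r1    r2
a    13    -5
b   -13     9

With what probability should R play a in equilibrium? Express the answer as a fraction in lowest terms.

Row minima are -5 and -13, so R's maximin is -5; column maxima are 13 and 9, so C's minimax is 9. These differ, so the equilibrium is in mixed strategies.
Let R play a with probability p. C is indifferent when 13p − 13(1−p) = −5p + 9(1−p), giving p = 11/20.

11/20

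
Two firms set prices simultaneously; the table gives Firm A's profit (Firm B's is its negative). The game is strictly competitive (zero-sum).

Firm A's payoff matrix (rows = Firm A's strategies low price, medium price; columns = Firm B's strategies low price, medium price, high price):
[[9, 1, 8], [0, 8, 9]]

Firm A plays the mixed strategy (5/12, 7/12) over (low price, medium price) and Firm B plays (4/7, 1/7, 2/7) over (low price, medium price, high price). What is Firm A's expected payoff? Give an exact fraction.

149/28

Against (4/7, 1/7, 2/7), each row's expected payoff is low price: 53/7; medium price: 26/7.
Taking the (5/12, 7/12)-weighted average: (5/12)·(53/7) + (7/12)·(26/7) = 149/28.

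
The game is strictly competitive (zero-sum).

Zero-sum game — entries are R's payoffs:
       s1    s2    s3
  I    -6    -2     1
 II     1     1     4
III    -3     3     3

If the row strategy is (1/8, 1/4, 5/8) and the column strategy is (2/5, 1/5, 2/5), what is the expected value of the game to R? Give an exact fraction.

5/8

Against (2/5, 1/5, 2/5), each row's expected payoff is I: -12/5; II: 11/5; III: 3/5.
Taking the (1/8, 1/4, 5/8)-weighted average: (1/8)·(-12/5) + (1/4)·(11/5) + (5/8)·(3/5) = 5/8.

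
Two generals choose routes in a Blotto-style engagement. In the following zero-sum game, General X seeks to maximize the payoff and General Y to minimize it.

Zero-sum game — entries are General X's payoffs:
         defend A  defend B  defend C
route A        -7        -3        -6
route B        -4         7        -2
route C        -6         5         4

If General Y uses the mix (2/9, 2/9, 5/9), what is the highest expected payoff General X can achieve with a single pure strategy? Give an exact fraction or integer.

2

route A: (-7)·(2/9) + (-3)·(2/9) + (-6)·(5/9) = -50/9.
route B: (-4)·(2/9) + (7)·(2/9) + (-2)·(5/9) = -4/9.
route C: (-6)·(2/9) + (5)·(2/9) + (4)·(5/9) = 2.
The best pure response is route C with expected payoff 2.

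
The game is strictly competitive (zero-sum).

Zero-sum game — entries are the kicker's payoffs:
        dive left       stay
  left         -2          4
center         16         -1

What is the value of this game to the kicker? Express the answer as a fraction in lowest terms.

62/23

Row minima are -2 and -1, so the kicker's maximin is -1; column maxima are 16 and 4, so the goalkeeper's minimax is 4. These differ, so the equilibrium is in mixed strategies.
Let the kicker play left with probability p. The goalkeeper is indifferent when −2p + 16(1−p) = 4p − (1−p), giving p = 17/23.
Let the goalkeeper play dive left with probability q. The kicker is indifferent when −2q + 4(1−q) = 16q − (1−q), giving q = 5/23.
The value is -2·(5/23) + (4)·(18/23) = 62/23.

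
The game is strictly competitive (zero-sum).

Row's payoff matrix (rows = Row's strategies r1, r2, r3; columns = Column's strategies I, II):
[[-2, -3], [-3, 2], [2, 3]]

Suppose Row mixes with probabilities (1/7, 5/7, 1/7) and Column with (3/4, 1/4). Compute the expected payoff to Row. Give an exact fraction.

Against (3/4, 1/4), each row's expected payoff is r1: -9/4; r2: -7/4; r3: 9/4.
Taking the (1/7, 5/7, 1/7)-weighted average: (1/7)·(-9/4) + (5/7)·(-7/4) + (1/7)·(9/4) = -5/4.

-5/4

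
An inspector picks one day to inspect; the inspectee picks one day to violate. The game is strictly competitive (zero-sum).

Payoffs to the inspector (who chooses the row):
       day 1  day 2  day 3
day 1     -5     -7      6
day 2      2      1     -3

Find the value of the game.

-15/17

Column day 1 is strictly dominated by day 2 for the inspectee (it gives the inspector more in every row).
The remaining 2×2 game on (day 1, day 2) × (day 2, day 3) has no saddle point. Let the inspector play day 1 with probability p; indifference gives −7p + (1−p) = 6p − 3(1−p), so p = 4/17.
Similarly the inspectee's optimal q on day 2 is 9/17, and the value is -7·(9/17) + (6)·(8/17) = -15/17.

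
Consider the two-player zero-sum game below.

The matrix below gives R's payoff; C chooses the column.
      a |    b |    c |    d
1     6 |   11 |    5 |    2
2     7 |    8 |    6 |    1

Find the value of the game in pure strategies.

Row minima: 2, 1 → R's maximin is 2.
Column maxima: 7, 11, 6, 2 → C's minimax is 2.
They coincide at (1, d), so the value is 2.

2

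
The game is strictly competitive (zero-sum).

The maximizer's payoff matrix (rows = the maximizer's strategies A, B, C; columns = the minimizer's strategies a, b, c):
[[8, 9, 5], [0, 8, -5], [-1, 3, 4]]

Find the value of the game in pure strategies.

Row minima: 5, -5, -1 → the maximizer's maximin is 5.
Column maxima: 8, 9, 5 → the minimizer's minimax is 5.
They coincide at (A, c), so the value is 5.

5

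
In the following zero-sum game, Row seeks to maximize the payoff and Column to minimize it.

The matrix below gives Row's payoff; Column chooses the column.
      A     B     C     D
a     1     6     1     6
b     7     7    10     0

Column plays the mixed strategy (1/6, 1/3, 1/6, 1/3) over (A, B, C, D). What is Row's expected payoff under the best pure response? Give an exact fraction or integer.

31/6

a: (1)·(1/6) + (6)·(1/3) + (1)·(1/6) + (6)·(1/3) = 13/3.
b: (7)·(1/6) + (7)·(1/3) + (10)·(1/6) + (0)·(1/3) = 31/6.
The best pure response is b with expected payoff 31/6.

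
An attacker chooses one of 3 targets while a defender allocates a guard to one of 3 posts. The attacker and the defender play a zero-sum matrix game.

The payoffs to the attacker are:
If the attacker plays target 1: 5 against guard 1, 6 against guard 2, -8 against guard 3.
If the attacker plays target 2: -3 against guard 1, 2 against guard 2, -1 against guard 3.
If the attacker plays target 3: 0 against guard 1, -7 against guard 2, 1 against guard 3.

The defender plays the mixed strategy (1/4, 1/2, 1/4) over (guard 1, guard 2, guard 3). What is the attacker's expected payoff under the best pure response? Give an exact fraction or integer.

target 1: (5)·(1/4) + (6)·(1/2) + (-8)·(1/4) = 9/4.
target 2: (-3)·(1/4) + (2)·(1/2) + (-1)·(1/4) = 0.
target 3: (0)·(1/4) + (-7)·(1/2) + (1)·(1/4) = -13/4.
The best pure response is target 1 with expected payoff 9/4.

9/4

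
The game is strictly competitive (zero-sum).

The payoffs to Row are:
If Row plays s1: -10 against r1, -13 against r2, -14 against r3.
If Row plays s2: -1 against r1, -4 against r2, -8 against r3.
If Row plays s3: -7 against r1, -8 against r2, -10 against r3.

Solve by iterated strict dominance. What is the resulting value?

Row s1 is strictly dominated by row s2 (-1>-10, -4>-13, -8>-14); eliminate s1.
Column r1 is strictly dominated by r2 for Column (-4<-1, -8<-7); eliminate r1.
Row s3 is strictly dominated by row s2 (-4>-8, -8>-10); eliminate s3.
Column r2 is strictly dominated by r3 for Column (-8<-4); eliminate r2.
Only (s2, r3) remains, with payoff -8.

-8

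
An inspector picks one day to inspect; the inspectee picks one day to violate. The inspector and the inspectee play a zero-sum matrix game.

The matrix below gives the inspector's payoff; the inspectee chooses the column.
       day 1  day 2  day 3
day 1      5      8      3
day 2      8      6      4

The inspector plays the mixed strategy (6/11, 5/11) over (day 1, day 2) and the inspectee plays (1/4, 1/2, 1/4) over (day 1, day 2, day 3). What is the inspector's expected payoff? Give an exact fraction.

6

Against (1/4, 1/2, 1/4), each row's expected payoff is day 1: 6; day 2: 6.
Taking the (6/11, 5/11)-weighted average: (6/11)·(6) + (5/11)·(6) = 6.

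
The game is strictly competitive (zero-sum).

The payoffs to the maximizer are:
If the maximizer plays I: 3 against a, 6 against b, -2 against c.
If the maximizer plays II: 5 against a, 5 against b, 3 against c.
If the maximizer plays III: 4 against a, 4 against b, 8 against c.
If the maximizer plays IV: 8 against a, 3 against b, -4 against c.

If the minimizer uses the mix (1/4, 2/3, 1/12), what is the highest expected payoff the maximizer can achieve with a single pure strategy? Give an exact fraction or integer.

I: (3)·(1/4) + (6)·(2/3) + (-2)·(1/12) = 55/12.
II: (5)·(1/4) + (5)·(2/3) + (3)·(1/12) = 29/6.
III: (4)·(1/4) + (4)·(2/3) + (8)·(1/12) = 13/3.
IV: (8)·(1/4) + (3)·(2/3) + (-4)·(1/12) = 11/3.
The best pure response is II with expected payoff 29/6.

29/6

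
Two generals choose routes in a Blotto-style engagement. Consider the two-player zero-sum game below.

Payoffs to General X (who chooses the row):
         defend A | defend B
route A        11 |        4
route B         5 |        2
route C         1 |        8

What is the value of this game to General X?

Row route B is strictly dominated by row route A, so General X never plays it.
The remaining 2×2 game on (route A, route C) × (defend A, defend B) has no saddle point. Let General X play route A with probability p; indifference gives 11p + (1−p) = 4p + 8(1−p), so p = 1/2.
Similarly General Y's optimal q on defend A is 2/7, and the value is 11·(2/7) + (4)·(5/7) = 6.

6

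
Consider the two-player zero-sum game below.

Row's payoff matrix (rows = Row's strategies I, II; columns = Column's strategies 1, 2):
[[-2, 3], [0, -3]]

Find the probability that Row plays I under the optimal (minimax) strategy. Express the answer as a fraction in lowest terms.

Row minima are -2 and -3, so Row's maximin is -2; column maxima are 0 and 3, so Column's minimax is 0. These differ, so the equilibrium is in mixed strategies.
Let Row play I with probability p. Column is indifferent when −2p = 3p − 3(1−p), giving p = 3/8.

3/8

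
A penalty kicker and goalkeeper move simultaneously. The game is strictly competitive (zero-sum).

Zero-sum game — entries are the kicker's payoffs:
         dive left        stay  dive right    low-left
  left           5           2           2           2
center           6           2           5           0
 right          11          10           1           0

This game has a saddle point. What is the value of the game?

2

Row minima: 2, 0, 0 → the kicker's maximin is 2.
Column maxima: 11, 10, 5, 2 → the goalkeeper's minimax is 2.
They coincide at (left, low-left), so the value is 2.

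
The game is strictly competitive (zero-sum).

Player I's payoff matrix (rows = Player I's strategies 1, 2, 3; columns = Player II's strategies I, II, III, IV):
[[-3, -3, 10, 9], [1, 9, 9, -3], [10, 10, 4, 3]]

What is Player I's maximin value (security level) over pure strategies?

The worst-case payoff for each row is 1: -3, 2: -3, 3: 3.
The best of these is 3.

3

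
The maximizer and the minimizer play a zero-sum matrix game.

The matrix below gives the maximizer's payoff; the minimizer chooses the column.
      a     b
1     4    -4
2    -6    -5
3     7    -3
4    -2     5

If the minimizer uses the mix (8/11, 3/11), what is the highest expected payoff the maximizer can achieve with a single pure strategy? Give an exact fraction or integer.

47/11

1: (4)·(8/11) + (-4)·(3/11) = 20/11.
2: (-6)·(8/11) + (-5)·(3/11) = -63/11.
3: (7)·(8/11) + (-3)·(3/11) = 47/11.
4: (-2)·(8/11) + (5)·(3/11) = -1/11.
The best pure response is 3 with expected payoff 47/11.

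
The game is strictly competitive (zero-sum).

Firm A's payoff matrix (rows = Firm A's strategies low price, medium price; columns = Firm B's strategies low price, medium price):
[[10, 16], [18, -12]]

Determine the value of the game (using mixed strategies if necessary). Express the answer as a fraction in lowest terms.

Row minima are 10 and -12, so Firm A's maximin is 10; column maxima are 18 and 16, so Firm B's minimax is 16. These differ, so the equilibrium is in mixed strategies.
Let Firm A play low price with probability p. Firm B is indifferent when 10p + 18(1−p) = 16p − 12(1−p), giving p = 5/6.
Let Firm B play low price with probability q. Firm A is indifferent when 10q + 16(1−q) = 18q − 12(1−q), giving q = 7/9.
The value is 10·(7/9) + (16)·(2/9) = 34/3.

34/3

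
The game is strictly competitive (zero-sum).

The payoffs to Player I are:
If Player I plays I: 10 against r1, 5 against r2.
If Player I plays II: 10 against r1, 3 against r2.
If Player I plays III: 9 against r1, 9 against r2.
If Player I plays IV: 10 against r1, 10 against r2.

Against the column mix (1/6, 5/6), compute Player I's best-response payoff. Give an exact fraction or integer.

I: (10)·(1/6) + (5)·(5/6) = 35/6.
II: (10)·(1/6) + (3)·(5/6) = 25/6.
III: (9)·(1/6) + (9)·(5/6) = 9.
IV: (10)·(1/6) + (10)·(5/6) = 10.
The best pure response is IV with expected payoff 10.

10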